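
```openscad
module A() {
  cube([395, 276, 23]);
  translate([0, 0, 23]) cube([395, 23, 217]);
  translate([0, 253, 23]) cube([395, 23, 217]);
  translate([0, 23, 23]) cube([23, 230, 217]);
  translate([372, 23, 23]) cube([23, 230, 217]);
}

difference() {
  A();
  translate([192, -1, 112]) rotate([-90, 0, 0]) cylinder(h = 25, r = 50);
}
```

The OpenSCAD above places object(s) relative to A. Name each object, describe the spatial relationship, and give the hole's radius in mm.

A is an open box. The open box has a circular hole through its front wall. The hole's radius is 50 mm.

The subtracted cylinder has r = 50 mm.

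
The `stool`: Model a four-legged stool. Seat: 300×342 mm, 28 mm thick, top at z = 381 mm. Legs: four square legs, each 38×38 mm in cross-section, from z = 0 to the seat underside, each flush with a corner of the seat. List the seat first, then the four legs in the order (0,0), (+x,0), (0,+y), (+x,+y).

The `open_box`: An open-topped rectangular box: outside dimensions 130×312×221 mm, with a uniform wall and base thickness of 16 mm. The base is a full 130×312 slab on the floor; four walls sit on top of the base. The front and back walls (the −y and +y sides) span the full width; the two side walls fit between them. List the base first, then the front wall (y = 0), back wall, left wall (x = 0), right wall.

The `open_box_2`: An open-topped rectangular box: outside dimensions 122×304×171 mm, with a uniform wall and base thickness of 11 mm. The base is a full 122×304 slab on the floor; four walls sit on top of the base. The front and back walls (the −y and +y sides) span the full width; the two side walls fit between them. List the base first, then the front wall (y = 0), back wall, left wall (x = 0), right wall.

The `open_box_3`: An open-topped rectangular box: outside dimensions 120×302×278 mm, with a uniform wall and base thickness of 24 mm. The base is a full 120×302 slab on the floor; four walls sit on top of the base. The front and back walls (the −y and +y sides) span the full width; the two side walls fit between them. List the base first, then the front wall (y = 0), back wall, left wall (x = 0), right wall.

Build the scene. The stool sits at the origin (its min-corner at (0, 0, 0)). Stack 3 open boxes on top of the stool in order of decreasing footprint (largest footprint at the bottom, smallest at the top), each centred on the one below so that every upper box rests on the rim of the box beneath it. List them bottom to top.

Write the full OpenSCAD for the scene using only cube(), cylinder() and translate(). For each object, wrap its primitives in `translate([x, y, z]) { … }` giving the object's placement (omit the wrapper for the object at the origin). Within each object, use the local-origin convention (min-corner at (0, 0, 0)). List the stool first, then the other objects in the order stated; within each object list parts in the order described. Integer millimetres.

translate([0, 0, 353]) cube([300, 342, 28]);
cube([38, 38, 353]);
translate([262, 0, 0]) cube([38, 38, 353]);
translate([0, 304, 0]) cube([38, 38, 353]);
translate([262, 304, 0]) cube([38, 38, 353]);
translate([85, 15, 381]) {
  cube([130, 312, 16]);
  translate([0, 0, 16]) cube([130, 16, 205]);
  translate([0, 296, 16]) cube([130, 16, 205]);
  translate([0, 16, 16]) cube([16, 280, 205]);
  translate([114, 16, 16]) cube([16, 280, 205]);
}
translate([89, 19, 602]) {
  cube([122, 304, 11]);
  translate([0, 0, 11]) cube([122, 11, 160]);
  translate([0, 293, 11]) cube([122, 11, 160]);
  translate([0, 11, 11]) cube([11, 282, 160]);
  translate([111, 11, 11]) cube([11, 282, 160]);
}
translate([90, 20, 773]) {
  cube([120, 302, 24]);
  translate([0, 0, 24]) cube([120, 24, 254]);
  translate([0, 278, 24]) cube([120, 24, 254]);
  translate([0, 24, 24]) cube([24, 254, 254]);
  translate([96, 24, 24]) cube([24, 254, 254]);
}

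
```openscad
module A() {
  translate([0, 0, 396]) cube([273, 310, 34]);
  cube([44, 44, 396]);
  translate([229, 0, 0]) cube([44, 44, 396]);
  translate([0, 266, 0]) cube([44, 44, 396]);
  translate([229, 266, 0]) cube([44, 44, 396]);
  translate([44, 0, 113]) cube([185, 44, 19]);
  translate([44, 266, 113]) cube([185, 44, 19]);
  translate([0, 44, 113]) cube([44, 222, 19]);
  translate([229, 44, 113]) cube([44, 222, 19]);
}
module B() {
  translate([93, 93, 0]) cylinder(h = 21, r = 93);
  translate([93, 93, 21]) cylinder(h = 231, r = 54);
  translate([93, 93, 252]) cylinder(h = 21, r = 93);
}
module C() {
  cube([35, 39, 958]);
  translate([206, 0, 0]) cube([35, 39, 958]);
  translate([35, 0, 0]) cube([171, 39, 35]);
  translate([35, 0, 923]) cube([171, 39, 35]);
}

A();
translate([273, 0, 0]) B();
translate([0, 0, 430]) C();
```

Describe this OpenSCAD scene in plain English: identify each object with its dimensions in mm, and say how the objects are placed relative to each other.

A is a four-legged stool. The seat is 273×310 mm, 34 mm thick, top at z = 430 mm. It stands on four square legs, each 44×44 mm in cross-section, from z = 0 to the seat underside, each flush with a corner of the seat. Four stretchers, 44 mm wide and 19 mm tall, connect adjacent legs with their undersides at z = 113 mm, each running between the inner faces of the legs it joins and aligned with the legs' outer faces on the other axis.

B is a spool: two coaxial disc flanges of radius 93 mm and thickness 21 mm, joined by a core cylinder of radius 54 mm and height 231 mm. The lower flange rests on z = 0 and the three cylinders share a vertical axis.

C is a picture frame with a 171×888 mm rectangular opening (x by z) and a uniform 35 mm border on every side. Frame depth is 39 mm along y. It is built from two vertical stiles running the full outside height and two horizontal rails spanning the gap between the stiles.

The spool is against the stool's +x side, with their −y faces flush. The picture frame is on top of the stool.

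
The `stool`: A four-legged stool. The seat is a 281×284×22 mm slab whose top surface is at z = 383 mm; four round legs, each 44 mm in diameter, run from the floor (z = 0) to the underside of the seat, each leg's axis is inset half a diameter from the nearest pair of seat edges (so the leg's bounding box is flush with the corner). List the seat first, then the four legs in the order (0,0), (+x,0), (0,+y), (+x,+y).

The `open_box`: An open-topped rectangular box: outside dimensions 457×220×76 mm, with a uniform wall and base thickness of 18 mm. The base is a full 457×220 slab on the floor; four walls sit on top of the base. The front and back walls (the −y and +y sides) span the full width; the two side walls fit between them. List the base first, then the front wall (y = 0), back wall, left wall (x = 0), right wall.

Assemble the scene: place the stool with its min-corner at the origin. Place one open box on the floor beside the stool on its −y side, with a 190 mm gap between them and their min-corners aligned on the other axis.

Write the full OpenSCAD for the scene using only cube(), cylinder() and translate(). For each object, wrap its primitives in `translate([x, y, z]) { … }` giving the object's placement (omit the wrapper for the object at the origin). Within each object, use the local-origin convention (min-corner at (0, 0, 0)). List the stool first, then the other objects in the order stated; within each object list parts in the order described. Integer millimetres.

translate([0, 0, 361]) cube([281, 284, 22]);
translate([22, 22, 0]) cylinder(h = 361, r = 22);
translate([259, 22, 0]) cylinder(h = 361, r = 22);
translate([22, 262, 0]) cylinder(h = 361, r = 22);
translate([259, 262, 0]) cylinder(h = 361, r = 22);
translate([0, -410, 0]) {
  cube([457, 220, 18]);
  translate([0, 0, 18]) cube([457, 18, 58]);
  translate([0, 202, 18]) cube([457, 18, 58]);
  translate([0, 18, 18]) cube([18, 184, 58]);
  translate([439, 18, 18]) cube([18, 184, 58]);
}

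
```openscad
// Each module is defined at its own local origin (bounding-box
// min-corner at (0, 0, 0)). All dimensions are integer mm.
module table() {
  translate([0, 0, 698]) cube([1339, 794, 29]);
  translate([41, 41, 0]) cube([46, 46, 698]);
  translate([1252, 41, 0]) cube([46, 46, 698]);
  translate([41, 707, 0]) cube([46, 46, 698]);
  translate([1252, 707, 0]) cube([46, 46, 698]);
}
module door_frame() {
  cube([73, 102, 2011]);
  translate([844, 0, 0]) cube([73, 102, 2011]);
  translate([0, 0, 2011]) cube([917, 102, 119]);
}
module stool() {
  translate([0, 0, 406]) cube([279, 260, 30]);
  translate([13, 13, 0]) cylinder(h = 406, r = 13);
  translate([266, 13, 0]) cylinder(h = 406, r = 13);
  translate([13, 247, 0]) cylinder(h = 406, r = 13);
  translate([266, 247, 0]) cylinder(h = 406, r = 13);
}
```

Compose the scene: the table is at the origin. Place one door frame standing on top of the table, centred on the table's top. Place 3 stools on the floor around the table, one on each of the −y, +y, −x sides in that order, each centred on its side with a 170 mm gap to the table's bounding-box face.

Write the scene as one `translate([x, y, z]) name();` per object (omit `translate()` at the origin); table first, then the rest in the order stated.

table();
translate([211, 346, 727]) door_frame();
translate([530, -430, 0]) stool();
translate([530, 964, 0]) stool();
translate([-449, 267, 0]) stool();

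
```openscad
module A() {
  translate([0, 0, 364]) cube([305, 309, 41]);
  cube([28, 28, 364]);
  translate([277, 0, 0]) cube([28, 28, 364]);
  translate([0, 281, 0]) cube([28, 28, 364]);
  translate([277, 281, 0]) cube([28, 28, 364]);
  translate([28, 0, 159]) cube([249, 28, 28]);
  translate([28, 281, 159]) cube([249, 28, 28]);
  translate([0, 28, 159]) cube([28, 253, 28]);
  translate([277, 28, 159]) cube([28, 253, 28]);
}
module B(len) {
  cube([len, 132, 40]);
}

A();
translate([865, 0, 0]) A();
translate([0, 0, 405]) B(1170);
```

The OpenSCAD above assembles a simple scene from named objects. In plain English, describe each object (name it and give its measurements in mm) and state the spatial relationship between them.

A is a simple wooden stool: a rectangular seat 305 mm (x) by 309 mm (y), 41 mm thick, top face at z = 405 mm, on four square legs, each 28×28 mm in cross-section. The legs rest on z = 0, each flush with a corner of the seat. Four stretchers, 28 mm wide and 28 mm tall, connect adjacent legs with their undersides at z = 159 mm, each running between the inner faces of the legs it joins and aligned with the legs' outer faces on the other axis.

B is a rectangular beam 1170 mm long (x), 132 mm deep (y), 40 mm thick (z).

The beam spans the tops of two stools placed 560 mm apart, resting at z = 405 mm.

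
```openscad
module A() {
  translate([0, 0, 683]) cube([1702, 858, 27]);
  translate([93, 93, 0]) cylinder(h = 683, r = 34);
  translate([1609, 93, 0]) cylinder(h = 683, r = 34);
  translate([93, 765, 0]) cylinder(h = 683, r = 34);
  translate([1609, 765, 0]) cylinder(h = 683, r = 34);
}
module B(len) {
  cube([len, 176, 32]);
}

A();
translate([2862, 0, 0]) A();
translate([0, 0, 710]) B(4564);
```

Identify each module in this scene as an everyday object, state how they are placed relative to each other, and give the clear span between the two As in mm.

A is a table. B is a beam. A beam spans the tops of two tables. The clear span between the two tables is 1160 mm.

Second table starts at x = 2862; first ends at x = 1702; clear span = 2862 − 1702 = 1160 mm.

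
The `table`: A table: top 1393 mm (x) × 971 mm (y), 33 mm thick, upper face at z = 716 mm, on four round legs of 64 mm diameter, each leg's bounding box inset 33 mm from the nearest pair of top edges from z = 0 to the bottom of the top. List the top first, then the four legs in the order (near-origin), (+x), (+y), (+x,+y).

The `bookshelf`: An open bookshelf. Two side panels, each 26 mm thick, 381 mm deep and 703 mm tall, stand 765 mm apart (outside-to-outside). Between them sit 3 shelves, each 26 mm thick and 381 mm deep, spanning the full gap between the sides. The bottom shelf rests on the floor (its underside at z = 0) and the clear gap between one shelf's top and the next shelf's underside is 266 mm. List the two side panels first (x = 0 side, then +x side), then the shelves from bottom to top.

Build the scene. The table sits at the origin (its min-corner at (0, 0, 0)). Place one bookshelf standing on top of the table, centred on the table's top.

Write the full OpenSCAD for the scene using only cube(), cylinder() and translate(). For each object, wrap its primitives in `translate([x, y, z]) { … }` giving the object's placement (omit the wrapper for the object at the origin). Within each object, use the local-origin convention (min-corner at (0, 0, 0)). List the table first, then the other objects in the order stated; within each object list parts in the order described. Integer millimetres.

translate([0, 0, 683]) cube([1393, 971, 33]);
translate([65, 65, 0]) cylinder(h = 683, r = 32);
translate([1328, 65, 0]) cylinder(h = 683, r = 32);
translate([65, 906, 0]) cylinder(h = 683, r = 32);
translate([1328, 906, 0]) cylinder(h = 683, r = 32);
translate([314, 295, 716]) {
  cube([26, 381, 703]);
  translate([739, 0, 0]) cube([26, 381, 703]);
  translate([26, 0, 0]) cube([713, 381, 26]);
  translate([26, 0, 292]) cube([713, 381, 26]);
  translate([26, 0, 584]) cube([713, 381, 26]);
}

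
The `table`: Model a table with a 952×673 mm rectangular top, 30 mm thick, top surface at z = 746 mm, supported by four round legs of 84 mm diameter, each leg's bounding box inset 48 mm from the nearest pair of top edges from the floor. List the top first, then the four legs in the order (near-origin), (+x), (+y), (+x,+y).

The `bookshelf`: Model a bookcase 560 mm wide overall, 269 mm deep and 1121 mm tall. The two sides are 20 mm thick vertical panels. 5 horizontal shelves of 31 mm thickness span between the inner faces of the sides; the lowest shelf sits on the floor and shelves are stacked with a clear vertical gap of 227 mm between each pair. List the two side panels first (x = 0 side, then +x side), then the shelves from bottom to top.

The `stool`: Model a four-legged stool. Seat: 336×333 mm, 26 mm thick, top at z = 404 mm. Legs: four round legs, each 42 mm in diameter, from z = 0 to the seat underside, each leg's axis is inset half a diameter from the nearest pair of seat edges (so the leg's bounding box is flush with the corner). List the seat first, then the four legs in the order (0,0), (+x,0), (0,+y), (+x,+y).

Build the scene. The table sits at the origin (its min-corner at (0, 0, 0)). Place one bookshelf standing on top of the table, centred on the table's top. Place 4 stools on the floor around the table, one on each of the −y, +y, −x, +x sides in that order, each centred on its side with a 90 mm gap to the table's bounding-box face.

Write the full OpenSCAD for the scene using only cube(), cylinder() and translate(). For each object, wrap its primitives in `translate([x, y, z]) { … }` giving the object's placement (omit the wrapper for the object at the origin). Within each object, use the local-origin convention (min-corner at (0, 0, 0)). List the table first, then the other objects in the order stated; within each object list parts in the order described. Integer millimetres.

translate([0, 0, 716]) cube([952, 673, 30]);
translate([90, 90, 0]) cylinder(h = 716, r = 42);
translate([862, 90, 0]) cylinder(h = 716, r = 42);
translate([90, 583, 0]) cylinder(h = 716, r = 42);
translate([862, 583, 0]) cylinder(h = 716, r = 42);
translate([196, 202, 746]) {
  cube([20, 269, 1121]);
  translate([540, 0, 0]) cube([20, 269, 1121]);
  translate([20, 0, 0]) cube([520, 269, 31]);
  translate([20, 0, 258]) cube([520, 269, 31]);
  translate([20, 0, 516]) cube([520, 269, 31]);
  translate([20, 0, 774]) cube([520, 269, 31]);
  translate([20, 0, 1032]) cube([520, 269, 31]);
}
translate([308, -423, 0]) {
  translate([0, 0, 378]) cube([336, 333, 26]);
  translate([21, 21, 0]) cylinder(h = 378, r = 21);
  translate([315, 21, 0]) cylinder(h = 378, r = 21);
  translate([21, 312, 0]) cylinder(h = 378, r = 21);
  translate([315, 312, 0]) cylinder(h = 378, r = 21);
}
translate([308, 763, 0]) {
  translate([0, 0, 378]) cube([336, 333, 26]);
  translate([21, 21, 0]) cylinder(h = 378, r = 21);
  translate([315, 21, 0]) cylinder(h = 378, r = 21);
  translate([21, 312, 0]) cylinder(h = 378, r = 21);
  translate([315, 312, 0]) cylinder(h = 378, r = 21);
}
translate([-426, 170, 0]) {
  translate([0, 0, 378]) cube([336, 333, 26]);
  translate([21, 21, 0]) cylinder(h = 378, r = 21);
  translate([315, 21, 0]) cylinder(h = 378, r = 21);
  translate([21, 312, 0]) cylinder(h = 378, r = 21);
  translate([315, 312, 0]) cylinder(h = 378, r = 21);
}
translate([1042, 170, 0]) {
  translate([0, 0, 378]) cube([336, 333, 26]);
  translate([21, 21, 0]) cylinder(h = 378, r = 21);
  translate([315, 21, 0]) cylinder(h = 378, r = 21);
  translate([21, 312, 0]) cylinder(h = 378, r = 21);
  translate([315, 312, 0]) cylinder(h = 378, r = 21);
}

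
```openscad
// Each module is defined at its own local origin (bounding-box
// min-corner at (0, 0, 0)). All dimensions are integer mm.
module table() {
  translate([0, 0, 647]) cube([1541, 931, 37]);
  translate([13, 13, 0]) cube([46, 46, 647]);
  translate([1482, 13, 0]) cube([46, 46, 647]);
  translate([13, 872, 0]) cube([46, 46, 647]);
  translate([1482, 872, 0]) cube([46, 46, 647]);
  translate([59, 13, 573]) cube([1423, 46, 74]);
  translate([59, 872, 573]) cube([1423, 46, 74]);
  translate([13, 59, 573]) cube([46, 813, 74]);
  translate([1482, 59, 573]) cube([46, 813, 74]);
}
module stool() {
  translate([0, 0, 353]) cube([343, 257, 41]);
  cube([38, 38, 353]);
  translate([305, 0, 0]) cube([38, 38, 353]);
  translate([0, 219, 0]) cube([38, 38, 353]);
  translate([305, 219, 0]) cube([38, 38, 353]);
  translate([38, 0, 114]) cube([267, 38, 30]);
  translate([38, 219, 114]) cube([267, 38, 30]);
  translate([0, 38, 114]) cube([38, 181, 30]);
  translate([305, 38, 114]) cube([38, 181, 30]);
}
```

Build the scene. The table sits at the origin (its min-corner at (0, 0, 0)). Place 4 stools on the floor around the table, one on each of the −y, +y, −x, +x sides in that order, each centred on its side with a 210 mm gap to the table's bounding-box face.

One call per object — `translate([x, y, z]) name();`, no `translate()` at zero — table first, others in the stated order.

table();
translate([599, -467, 0]) stool();
translate([599, 1141, 0]) stool();
translate([-553, 337, 0]) stool();
translate([1751, 337, 0]) stool();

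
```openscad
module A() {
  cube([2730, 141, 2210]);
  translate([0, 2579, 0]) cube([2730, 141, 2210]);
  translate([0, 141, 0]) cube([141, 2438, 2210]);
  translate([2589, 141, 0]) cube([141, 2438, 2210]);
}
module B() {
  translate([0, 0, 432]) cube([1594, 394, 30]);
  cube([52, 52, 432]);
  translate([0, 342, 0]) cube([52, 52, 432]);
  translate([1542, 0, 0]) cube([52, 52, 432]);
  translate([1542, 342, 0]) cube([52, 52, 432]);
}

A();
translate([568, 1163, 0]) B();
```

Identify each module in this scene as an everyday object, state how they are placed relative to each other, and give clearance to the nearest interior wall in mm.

A is a house frame. B is a bench. The bench sits inside the house frame, centred. The clearance to the nearest interior wall is 427 mm.

Clearances: x = 427, y = 1022; minimum 427 mm.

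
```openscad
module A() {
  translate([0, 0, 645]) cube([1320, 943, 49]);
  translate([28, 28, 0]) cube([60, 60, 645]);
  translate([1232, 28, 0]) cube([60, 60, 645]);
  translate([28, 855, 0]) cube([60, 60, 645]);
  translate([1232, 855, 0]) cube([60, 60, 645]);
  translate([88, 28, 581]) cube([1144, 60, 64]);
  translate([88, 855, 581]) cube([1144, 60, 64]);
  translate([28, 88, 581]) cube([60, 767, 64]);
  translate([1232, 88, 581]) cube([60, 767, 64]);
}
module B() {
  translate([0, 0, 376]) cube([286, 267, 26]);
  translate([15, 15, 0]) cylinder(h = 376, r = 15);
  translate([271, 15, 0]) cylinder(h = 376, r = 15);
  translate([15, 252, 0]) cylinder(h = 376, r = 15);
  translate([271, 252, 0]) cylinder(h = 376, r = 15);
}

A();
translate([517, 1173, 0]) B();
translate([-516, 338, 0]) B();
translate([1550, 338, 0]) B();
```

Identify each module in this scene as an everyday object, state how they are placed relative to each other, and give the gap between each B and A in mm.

Each stool's nearest face is 230 mm from the table's bounding box.

A is a table. B is a stool. Three stools sit around the table at the +y, −x, +x sides. The gap between each stool and the table is 230 mm.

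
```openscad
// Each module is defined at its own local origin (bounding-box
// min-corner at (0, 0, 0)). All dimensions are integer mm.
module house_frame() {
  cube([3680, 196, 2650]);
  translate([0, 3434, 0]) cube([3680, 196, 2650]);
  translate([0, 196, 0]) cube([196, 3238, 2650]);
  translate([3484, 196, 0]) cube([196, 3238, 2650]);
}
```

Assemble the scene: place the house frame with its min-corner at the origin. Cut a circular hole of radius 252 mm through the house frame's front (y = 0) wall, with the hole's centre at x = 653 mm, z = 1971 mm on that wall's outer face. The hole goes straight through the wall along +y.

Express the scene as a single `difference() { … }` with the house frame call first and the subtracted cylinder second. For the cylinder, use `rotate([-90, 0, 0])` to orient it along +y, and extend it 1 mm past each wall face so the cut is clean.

difference() {
  house_frame();
  translate([653, -1, 1971]) rotate([-90, 0, 0]) cylinder(h = 198, r = 252);
}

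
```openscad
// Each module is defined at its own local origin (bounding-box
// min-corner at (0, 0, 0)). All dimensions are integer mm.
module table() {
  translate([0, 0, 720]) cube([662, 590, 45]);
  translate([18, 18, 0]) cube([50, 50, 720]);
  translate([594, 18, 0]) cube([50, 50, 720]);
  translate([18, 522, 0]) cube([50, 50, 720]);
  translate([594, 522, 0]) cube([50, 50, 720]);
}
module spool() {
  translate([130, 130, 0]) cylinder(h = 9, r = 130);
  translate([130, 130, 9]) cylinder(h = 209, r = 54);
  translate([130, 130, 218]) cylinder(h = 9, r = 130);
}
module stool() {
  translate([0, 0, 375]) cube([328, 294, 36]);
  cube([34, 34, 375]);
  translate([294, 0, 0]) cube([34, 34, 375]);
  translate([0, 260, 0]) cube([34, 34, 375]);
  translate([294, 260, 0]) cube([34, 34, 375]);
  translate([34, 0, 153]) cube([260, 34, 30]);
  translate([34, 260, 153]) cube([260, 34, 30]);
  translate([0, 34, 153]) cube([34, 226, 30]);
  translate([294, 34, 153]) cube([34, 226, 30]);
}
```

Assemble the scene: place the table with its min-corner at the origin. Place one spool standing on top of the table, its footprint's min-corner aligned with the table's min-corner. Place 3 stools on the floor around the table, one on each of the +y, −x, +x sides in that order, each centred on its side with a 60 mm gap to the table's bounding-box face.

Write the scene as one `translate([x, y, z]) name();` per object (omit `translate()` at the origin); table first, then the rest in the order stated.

table();
translate([0, 0, 765]) spool();
translate([167, 650, 0]) stool();
translate([-388, 148, 0]) stool();
translate([722, 148, 0]) stool();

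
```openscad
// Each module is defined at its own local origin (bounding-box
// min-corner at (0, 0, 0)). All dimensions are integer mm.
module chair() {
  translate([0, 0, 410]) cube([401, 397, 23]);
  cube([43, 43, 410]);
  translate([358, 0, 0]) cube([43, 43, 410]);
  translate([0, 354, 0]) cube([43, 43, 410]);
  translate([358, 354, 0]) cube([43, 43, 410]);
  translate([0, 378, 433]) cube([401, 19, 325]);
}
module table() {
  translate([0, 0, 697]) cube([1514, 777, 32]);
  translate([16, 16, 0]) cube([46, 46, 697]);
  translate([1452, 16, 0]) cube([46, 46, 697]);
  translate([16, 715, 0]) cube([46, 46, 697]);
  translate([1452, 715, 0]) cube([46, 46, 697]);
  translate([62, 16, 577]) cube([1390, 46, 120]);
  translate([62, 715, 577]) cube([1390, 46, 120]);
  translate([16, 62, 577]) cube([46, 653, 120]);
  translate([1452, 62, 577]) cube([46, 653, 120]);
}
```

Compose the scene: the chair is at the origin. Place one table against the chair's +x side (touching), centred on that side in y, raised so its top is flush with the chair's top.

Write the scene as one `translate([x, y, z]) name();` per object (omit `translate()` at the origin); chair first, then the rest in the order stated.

chair();
translate([401, -190, 29]) table();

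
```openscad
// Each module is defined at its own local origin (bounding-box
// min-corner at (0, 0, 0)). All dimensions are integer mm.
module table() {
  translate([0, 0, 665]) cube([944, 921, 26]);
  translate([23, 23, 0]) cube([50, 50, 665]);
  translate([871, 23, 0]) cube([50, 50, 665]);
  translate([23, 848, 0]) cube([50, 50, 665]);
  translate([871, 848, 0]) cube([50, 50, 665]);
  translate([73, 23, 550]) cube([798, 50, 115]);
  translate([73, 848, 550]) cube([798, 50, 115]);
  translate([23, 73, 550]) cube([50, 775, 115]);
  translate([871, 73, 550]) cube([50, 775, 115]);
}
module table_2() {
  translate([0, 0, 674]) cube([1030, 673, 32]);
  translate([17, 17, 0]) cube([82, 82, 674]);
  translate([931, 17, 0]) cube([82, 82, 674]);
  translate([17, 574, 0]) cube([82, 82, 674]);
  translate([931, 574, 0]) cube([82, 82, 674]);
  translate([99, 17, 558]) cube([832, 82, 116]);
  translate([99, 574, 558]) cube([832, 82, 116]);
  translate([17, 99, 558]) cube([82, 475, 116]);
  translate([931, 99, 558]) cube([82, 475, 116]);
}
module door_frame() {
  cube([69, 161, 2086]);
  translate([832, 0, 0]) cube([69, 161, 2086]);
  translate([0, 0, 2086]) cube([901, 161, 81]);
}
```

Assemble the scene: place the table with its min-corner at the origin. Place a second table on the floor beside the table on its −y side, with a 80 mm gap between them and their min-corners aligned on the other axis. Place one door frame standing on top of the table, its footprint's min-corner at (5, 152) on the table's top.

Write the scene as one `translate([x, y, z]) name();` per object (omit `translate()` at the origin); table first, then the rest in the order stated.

table();
translate([0, -753, 0]) table_2();
translate([5, 152, 691]) door_frame();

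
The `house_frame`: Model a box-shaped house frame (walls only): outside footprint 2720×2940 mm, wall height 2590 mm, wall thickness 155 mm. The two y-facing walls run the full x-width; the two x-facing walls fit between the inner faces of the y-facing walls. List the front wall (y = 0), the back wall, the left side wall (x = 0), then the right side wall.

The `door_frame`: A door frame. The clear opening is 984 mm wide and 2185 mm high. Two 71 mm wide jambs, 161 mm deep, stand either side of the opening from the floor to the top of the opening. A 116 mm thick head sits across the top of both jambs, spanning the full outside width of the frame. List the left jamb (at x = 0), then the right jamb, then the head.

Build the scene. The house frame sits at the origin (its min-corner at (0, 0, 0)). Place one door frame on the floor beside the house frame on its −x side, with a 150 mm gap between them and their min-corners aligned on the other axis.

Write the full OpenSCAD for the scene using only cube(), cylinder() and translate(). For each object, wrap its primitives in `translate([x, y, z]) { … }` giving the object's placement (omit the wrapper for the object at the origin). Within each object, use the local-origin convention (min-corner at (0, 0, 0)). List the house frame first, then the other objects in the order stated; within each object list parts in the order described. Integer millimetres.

cube([2720, 155, 2590]);
translate([0, 2785, 0]) cube([2720, 155, 2590]);
translate([0, 155, 0]) cube([155, 2630, 2590]);
translate([2565, 155, 0]) cube([155, 2630, 2590]);
translate([-1276, 0, 0]) {
  cube([71, 161, 2185]);
  translate([1055, 0, 0]) cube([71, 161, 2185]);
  translate([0, 0, 2185]) cube([1126, 161, 116]);
}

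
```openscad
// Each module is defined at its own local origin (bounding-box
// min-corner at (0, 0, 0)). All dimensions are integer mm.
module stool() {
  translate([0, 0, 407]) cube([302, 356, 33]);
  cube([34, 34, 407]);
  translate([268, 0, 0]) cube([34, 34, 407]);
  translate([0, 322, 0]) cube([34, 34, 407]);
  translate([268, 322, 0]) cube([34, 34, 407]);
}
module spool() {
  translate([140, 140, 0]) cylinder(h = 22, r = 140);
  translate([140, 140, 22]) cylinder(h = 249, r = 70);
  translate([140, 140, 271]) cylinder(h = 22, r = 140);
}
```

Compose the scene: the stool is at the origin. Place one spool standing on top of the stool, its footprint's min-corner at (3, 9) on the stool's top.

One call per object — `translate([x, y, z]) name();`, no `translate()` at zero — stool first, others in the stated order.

stool();
translate([3, 9, 440]) spool();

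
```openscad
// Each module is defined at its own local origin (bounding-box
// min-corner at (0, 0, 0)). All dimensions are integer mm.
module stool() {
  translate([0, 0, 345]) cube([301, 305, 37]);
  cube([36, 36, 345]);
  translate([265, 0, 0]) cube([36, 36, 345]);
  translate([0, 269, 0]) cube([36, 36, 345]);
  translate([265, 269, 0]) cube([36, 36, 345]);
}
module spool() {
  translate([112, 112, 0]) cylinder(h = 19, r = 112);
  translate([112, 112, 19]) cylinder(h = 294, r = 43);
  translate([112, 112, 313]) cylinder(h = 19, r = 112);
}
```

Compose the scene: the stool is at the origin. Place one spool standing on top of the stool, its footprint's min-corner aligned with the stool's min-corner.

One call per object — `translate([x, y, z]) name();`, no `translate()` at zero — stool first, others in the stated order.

stool();
translate([0, 0, 382]) spool();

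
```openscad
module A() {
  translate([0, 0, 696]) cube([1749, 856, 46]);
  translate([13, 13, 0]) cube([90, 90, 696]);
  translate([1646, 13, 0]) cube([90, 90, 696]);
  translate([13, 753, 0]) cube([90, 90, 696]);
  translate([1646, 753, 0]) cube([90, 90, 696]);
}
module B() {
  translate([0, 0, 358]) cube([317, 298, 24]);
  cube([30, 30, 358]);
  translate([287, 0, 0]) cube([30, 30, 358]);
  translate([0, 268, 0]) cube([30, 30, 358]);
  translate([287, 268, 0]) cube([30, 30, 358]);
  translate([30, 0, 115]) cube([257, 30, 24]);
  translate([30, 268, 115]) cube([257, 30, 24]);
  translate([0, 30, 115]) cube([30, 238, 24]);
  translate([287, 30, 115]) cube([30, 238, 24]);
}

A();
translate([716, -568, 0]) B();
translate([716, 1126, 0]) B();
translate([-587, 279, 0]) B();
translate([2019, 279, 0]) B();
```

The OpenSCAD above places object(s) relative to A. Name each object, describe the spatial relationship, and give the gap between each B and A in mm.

Each stool's nearest face is 270 mm from the table's bounding box.

A is a table. B is a stool. Four stools sit around the table at the −y, +y, −x, +x sides. The gap between each stool and the table is 270 mm.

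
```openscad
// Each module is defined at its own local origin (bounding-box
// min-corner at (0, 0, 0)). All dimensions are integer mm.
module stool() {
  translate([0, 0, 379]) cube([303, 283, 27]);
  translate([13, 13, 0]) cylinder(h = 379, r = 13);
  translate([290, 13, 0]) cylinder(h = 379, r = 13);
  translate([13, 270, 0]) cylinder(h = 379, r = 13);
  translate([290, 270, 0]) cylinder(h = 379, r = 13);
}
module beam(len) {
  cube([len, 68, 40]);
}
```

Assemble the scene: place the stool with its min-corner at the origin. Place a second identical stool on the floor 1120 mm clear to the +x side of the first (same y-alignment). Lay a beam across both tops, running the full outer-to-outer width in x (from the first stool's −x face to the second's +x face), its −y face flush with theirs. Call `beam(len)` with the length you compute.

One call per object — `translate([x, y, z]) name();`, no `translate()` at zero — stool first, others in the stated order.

stool();
translate([1423, 0, 0]) stool();
translate([0, 0, 406]) beam(1726);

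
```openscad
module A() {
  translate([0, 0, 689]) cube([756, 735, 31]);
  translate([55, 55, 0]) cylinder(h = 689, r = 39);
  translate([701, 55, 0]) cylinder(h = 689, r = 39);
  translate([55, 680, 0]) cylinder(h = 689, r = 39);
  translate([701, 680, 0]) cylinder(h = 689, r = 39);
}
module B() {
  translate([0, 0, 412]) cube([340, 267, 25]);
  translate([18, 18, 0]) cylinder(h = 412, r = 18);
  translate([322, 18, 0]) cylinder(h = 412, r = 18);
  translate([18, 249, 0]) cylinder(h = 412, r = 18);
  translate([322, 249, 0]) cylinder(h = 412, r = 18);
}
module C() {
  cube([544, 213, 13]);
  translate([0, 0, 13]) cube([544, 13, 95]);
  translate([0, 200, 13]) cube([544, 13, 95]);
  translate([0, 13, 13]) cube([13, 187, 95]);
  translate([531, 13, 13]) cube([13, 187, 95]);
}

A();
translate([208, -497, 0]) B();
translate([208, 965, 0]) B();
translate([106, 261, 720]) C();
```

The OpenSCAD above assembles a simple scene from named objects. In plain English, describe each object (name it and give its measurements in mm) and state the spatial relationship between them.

A is a rectangular dining table. The top is 756×735×31 mm with its upper surface at z = 720 mm. It stands on four round legs of 78 mm diameter, each leg's bounding box inset 16 mm from the nearest pair of top edges, running from the floor to the underside of the top.

B is a simple wooden stool: a rectangular seat 340 mm (x) by 267 mm (y), 25 mm thick, top face at z = 437 mm, on four round legs, each 36 mm in diameter. The legs rest on z = 0, each leg's axis is inset half a diameter from the nearest pair of seat edges (so the leg's bounding box is flush with the corner).

C is an open-topped rectangular box: outside dimensions 544×213×108 mm, with a uniform wall and base thickness of 13 mm. The base is a full 544×213 slab on the floor; four walls sit on top of the base. The front and back walls (the −y and +y sides) span the full width; the two side walls fit between them.

Two stools sit around the table at the −y, +y sides. The open box is on top of the table, centred.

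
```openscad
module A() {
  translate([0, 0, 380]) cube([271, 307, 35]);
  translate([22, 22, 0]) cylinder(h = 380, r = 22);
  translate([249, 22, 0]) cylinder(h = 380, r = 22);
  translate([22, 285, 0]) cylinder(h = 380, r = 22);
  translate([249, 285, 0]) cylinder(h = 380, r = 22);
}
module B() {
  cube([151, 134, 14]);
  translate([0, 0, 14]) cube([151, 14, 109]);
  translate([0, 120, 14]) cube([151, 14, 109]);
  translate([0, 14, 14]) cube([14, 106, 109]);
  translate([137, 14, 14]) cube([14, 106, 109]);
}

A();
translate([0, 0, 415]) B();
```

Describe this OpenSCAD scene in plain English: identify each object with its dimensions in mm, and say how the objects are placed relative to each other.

A is a four-legged stool. The seat is a 271×307×35 mm slab whose top surface is at z = 415 mm; four round legs, each 44 mm in diameter, run from the floor (z = 0) to the underside of the seat, each leg's axis is inset half a diameter from the nearest pair of seat edges (so the leg's bounding box is flush with the corner).

B is an open storage box with external size 151×134×123 mm and wall thickness 14 mm (the base is also 14 mm thick). The base covers the whole footprint; the four walls stand on the base, with the y-facing walls full-width and the x-facing walls fitting between their inner faces.

The open box is on top of the stool.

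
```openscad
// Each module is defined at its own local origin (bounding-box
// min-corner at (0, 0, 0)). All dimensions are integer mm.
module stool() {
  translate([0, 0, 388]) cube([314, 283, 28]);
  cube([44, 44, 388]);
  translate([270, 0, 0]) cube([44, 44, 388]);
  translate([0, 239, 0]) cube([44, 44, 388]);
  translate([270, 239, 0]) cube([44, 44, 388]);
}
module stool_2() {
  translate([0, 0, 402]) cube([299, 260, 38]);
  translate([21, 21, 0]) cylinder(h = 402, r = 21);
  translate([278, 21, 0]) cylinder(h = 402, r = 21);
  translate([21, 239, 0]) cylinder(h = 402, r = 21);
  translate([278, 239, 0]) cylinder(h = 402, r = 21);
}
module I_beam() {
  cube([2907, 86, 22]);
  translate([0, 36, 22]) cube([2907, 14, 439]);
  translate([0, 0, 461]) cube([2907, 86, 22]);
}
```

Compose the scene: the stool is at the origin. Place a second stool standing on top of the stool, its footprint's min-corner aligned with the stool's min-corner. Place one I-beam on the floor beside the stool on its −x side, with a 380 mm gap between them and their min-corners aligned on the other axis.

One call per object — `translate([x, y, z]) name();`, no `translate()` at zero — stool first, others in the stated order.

stool();
translate([0, 0, 416]) stool_2();
translate([-3287, 0, 0]) I_beam();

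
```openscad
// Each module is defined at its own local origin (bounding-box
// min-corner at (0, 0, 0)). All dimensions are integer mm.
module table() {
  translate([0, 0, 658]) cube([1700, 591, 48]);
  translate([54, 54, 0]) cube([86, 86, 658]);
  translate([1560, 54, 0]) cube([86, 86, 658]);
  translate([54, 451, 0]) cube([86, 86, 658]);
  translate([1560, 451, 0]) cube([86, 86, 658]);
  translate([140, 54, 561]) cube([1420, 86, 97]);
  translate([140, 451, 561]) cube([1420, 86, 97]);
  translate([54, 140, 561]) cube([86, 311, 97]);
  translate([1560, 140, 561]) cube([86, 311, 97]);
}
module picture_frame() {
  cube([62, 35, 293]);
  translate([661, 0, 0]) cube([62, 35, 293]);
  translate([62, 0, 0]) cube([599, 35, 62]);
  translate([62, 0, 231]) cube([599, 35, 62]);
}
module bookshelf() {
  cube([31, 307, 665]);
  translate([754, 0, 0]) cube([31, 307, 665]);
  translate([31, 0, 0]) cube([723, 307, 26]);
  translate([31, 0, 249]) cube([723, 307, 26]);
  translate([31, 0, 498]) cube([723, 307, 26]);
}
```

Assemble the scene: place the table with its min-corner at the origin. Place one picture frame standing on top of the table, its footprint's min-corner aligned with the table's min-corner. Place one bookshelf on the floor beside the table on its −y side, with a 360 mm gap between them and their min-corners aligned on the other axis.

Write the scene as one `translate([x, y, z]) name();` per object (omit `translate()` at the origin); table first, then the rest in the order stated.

table();
translate([0, 0, 706]) picture_frame();
translate([0, -667, 0]) bookshelf();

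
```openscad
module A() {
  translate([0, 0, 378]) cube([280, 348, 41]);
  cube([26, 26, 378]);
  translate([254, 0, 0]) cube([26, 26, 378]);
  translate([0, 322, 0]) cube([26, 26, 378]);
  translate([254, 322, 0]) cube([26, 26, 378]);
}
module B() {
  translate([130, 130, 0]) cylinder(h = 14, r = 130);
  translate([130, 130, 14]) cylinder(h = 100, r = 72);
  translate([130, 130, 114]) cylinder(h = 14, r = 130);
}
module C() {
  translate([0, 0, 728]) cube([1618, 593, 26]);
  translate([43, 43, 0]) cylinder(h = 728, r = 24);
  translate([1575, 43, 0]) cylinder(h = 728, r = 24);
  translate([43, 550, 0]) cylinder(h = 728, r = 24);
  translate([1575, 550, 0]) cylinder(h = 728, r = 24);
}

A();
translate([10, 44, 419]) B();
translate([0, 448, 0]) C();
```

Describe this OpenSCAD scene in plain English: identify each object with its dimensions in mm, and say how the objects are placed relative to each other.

A is a simple wooden stool: a rectangular seat 280 mm (x) by 348 mm (y), 41 mm thick, top face at z = 419 mm, on four square legs, each 26×26 mm in cross-section. The legs rest on z = 0, each flush with a corner of the seat.

B is a spool: two coaxial disc flanges of radius 130 mm and thickness 14 mm, joined by a core cylinder of radius 72 mm and height 100 mm. The lower flange rests on z = 0 and the three cylinders share a vertical axis.

C is a table with a 1618×593 mm rectangular top, 26 mm thick, top surface at z = 754 mm, supported by four round legs of 48 mm diameter, each leg's bounding box inset 19 mm from the nearest pair of top edges, running from the floor.

The spool is on top of the stool, centred. The table is on the floor beside the stool on its +y side.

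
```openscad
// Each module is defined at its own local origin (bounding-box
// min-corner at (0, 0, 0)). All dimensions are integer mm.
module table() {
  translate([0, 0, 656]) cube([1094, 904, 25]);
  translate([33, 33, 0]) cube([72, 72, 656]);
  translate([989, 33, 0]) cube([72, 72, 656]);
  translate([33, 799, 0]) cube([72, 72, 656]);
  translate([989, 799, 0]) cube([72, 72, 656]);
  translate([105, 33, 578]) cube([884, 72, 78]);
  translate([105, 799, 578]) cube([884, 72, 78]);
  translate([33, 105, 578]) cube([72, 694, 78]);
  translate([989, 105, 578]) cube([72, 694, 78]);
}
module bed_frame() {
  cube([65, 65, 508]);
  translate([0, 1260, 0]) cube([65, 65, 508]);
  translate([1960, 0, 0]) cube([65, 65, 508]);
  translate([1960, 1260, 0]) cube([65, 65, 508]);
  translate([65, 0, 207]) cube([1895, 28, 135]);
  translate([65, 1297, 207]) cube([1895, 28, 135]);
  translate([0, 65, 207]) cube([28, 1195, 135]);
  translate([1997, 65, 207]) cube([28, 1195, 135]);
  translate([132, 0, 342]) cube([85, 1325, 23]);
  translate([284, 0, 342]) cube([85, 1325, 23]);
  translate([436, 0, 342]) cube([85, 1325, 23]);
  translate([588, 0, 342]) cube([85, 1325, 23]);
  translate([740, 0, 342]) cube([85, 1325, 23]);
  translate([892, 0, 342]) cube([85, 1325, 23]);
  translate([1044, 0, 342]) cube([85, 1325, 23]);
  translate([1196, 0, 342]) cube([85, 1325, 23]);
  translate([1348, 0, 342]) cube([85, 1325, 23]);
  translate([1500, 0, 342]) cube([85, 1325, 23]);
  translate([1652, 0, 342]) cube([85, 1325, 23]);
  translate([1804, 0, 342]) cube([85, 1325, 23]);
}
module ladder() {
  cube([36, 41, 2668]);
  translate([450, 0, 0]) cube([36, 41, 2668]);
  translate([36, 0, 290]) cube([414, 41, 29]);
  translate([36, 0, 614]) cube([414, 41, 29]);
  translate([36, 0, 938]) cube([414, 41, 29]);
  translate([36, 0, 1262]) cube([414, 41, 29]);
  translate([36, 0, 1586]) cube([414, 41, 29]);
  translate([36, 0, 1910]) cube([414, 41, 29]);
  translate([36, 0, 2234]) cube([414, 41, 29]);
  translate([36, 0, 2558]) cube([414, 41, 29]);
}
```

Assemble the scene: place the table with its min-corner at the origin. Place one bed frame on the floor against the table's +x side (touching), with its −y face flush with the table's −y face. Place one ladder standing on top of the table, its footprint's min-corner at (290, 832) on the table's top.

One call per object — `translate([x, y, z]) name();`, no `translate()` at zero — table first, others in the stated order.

table();
translate([1094, 0, 0]) bed_frame();
translate([290, 832, 681]) ladder();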